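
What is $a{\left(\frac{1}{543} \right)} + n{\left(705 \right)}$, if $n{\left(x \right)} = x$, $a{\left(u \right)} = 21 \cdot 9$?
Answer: $894$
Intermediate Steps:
$a{\left(u \right)} = 189$
$a{\left(\frac{1}{543} \right)} + n{\left(705 \right)} = 189 + 705 = 894$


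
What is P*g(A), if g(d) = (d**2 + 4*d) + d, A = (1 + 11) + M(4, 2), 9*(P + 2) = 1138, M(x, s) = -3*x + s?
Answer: 15680/9 ≈ 1742.2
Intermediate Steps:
M(x, s) = s - 3*x
P = 1120/9 (P = -2 + (1/9)*1138 = -2 + 1138/9 = 1120/9 ≈ 124.44)
A = 2 (A = (1 + 11) + (2 - 3*4) = 12 + (2 - 12) = 12 - 10 = 2)
g(d) = d**2 + 5*d
P*g(A) = 1120*(2*(5 + 2))/9 = 1120*(2*7)/9 = (1120/9)*14 = 15680/9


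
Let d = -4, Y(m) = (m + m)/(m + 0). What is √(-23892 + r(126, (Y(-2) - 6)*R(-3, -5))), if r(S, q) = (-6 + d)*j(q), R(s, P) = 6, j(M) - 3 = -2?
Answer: I*√23902 ≈ 154.6*I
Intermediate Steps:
j(M) = 1 (j(M) = 3 - 2 = 1)
Y(m) = 2 (Y(m) = (2*m)/m = 2)
r(S, q) = -10 (r(S, q) = (-6 - 4)*1 = -10*1 = -10)
√(-23892 + r(126, (Y(-2) - 6)*R(-3, -5))) = √(-23892 - 10) = √(-23902) = I*√23902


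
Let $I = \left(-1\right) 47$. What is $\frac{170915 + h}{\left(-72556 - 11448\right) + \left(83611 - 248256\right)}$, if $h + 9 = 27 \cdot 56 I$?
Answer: $- \frac{99842}{248649} \approx -0.40154$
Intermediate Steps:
$I = -47$
$h = -71073$ ($h = -9 + 27 \cdot 56 \left(-47\right) = -9 + 1512 \left(-47\right) = -9 - 71064 = -71073$)
$\frac{170915 + h}{\left(-72556 - 11448\right) + \left(83611 - 248256\right)} = \frac{170915 - 71073}{\left(-72556 - 11448\right) + \left(83611 - 248256\right)} = \frac{99842}{-84004 - 164645} = \frac{99842}{-248649} = 99842 \left(- \frac{1}{248649}\right) = - \frac{99842}{248649}$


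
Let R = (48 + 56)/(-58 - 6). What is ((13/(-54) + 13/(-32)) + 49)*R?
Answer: -543101/6912 ≈ -78.574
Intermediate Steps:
R = -13/8 (R = 104/(-64) = 104*(-1/64) = -13/8 ≈ -1.6250)
((13/(-54) + 13/(-32)) + 49)*R = ((13/(-54) + 13/(-32)) + 49)*(-13/8) = ((13*(-1/54) + 13*(-1/32)) + 49)*(-13/8) = ((-13/54 - 13/32) + 49)*(-13/8) = (-559/864 + 49)*(-13/8) = (41777/864)*(-13/8) = -543101/6912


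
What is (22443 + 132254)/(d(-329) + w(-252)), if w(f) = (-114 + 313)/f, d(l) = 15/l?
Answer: -1832231268/9893 ≈ -1.8520e+5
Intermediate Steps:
w(f) = 199/f
(22443 + 132254)/(d(-329) + w(-252)) = (22443 + 132254)/(15/(-329) + 199/(-252)) = 154697/(15*(-1/329) + 199*(-1/252)) = 154697/(-15/329 - 199/252) = 154697/(-9893/11844) = 154697*(-11844/9893) = -1832231268/9893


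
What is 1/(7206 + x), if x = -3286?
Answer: 1/3920 ≈ 0.00025510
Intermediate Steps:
1/(7206 + x) = 1/(7206 - 3286) = 1/3920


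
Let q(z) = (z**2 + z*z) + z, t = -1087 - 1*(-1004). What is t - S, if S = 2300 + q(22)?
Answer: -3373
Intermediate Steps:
t = -83 (t = -1087 + 1004 = -83)
q(z) = z + 2*z**2 (q(z) = (z**2 + z**2) + z = 2*z**2 + z = z + 2*z**2)
S = 3290 (S = 2300 + 22*(1 + 2*22) = 2300 + 22*(1 + 44) = 2300 + 22*45 = 2300 + 990 = 3290)
t - S = -83 - 1*3290 = -83 - 3290 = -3373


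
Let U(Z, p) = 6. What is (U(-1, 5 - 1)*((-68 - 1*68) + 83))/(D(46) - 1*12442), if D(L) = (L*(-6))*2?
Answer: 159/6497 ≈ 0.024473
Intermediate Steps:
D(L) = -12*L (D(L) = -6*L*2 = -12*L)
(U(-1, 5 - 1)*((-68 - 1*68) + 83))/(D(46) - 1*12442) = (6*((-68 - 1*68) + 83))/(-12*46 - 1*12442) = (6*((-68 - 68) + 83))/(-552 - 12442) = (6*(-136 + 83))/(-12994) = (6*(-53))*(-1/12994) = -318*(-1/12994) = 159/6497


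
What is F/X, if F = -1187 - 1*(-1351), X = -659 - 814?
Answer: -164/1473 ≈ -0.11134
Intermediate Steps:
X = -1473
F = 164 (F = -1187 + 1351 = 164)
F/X = 164/(-1473) = 164*(-1/1473) = -164/1473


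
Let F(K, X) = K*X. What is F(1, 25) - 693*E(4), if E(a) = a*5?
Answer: -13835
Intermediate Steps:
E(a) = 5*a
F(1, 25) - 693*E(4) = 1*25 - 3465*4 = 25 - 693*20 = 25 - 13860 = -13835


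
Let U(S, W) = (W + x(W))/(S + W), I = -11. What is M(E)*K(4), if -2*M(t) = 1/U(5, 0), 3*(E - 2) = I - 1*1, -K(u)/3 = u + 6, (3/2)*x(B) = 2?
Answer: 225/4 ≈ 56.250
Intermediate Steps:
x(B) = 4/3 (x(B) = (2/3)*2 = 4/3)
K(u) = -18 - 3*u (K(u) = -3*(u + 6) = -3*(6 + u) = -18 - 3*u)
E = -2 (E = 2 + (-11 - 1*1)/3 = 2 + (-11 - 1)/3 = 2 + (1/3)*(-12) = 2 - 4 = -2)
U(S, W) = (4/3 + W)/(S + W) (U(S, W) = (W + 4/3)/(S + W) = (4/3 + W)/(S + W))
M(t) = -15/8 (M(t) = -(5 + 0)/(4/3 + 0)/2 = -1/(2*((4/3)/5)) = -1/(2*((1/5)*(4/3))) = -1/(2*4/15) = -1/2*15/4 = -15/8)
M(E)*K(4) = -15*(-18 - 3*4)/8 = -15*(-18 - 12)/8 = -15/8*(-30) = 225/4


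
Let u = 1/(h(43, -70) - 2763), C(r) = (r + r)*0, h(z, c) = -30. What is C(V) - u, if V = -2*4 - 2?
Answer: 1/2793 ≈ 0.00035804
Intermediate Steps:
V = -10 (V = -8 - 2 = -10)
C(r) = 0 (C(r) = (2*r)*0 = 0)
u = -1/2793 (u = 1/(-30 - 2763) = 1/(-2793) = -1/2793 ≈ -0.00035804)
C(V) - u = 0 - 1*(-1/2793) = 0 + 1/2793 = 1/2793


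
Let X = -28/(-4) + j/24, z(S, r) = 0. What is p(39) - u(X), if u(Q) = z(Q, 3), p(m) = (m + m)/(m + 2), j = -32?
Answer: 78/41 ≈ 1.9024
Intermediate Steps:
p(m) = 2*m/(2 + m) (p(m) = (2*m)/(2 + m) = 2*m/(2 + m))
X = 17/3 (X = -28/(-4) - 32/24 = -28*(-1/4) - 32*1/24 = 7 - 4/3 = 17/3 ≈ 5.6667)
u(Q) = 0
p(39) - u(X) = 2*39/(2 + 39) - 1*0 = 2*39/41 + 0 = 2*39*(1/41) + 0 = 78/41 + 0 = 78/41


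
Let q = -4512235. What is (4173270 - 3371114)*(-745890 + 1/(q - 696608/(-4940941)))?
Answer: -13339359752470632348077476/22294686216527 ≈ -5.9832e+11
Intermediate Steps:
(4173270 - 3371114)*(-745890 + 1/(q - 696608/(-4940941))) = (4173270 - 3371114)*(-745890 + 1/(-4512235 - 696608/(-4940941))) = 802156*(-745890 + 1/(-4512235 - 696608*(-1/4940941))) = 802156*(-745890 + 1/(-4512235 + 696608/4940941)) = 802156*(-745890 + 1/(-22294686216527/4940941)) = 802156*(-745890 - 4940941/22294686216527) = 802156*(-16629383502050264971/22294686216527) = -13339359752470632348077476/22294686216527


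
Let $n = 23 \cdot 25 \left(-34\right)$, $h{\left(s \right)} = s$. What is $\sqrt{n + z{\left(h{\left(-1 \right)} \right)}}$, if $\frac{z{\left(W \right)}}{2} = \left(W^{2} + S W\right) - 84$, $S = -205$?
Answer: $7 i \sqrt{394} \approx 138.95 i$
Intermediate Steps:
$z{\left(W \right)} = -168 - 410 W + 2 W^{2}$ ($z{\left(W \right)} = 2 \left(\left(W^{2} - 205 W\right) - 84\right) = 2 \left(-84 + W^{2} - 205 W\right) = -168 - 410 W + 2 W^{2}$)
$n = -19550$ ($n = 575 \left(-34\right) = -19550$)
$\sqrt{n + z{\left(h{\left(-1 \right)} \right)}} = \sqrt{-19550 - \left(-242 - 2\right)} = \sqrt{-19550 + \left(-168 + 410 + 2 \cdot 1\right)} = \sqrt{-19550 + \left(-168 + 410 + 2\right)} = \sqrt{-19550 + 244} = \sqrt{-19306} = 7 i \sqrt{394}$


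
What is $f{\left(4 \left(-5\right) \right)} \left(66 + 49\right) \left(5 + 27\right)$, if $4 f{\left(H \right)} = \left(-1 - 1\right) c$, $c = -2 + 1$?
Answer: $1840$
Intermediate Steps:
$c = -1$
$f{\left(H \right)} = \frac{1}{2}$ ($f{\left(H \right)} = \frac{\left(-1 - 1\right) \left(-1\right)}{4} = \frac{\left(-2\right) \left(-1\right)}{4} = \frac{1}{4} \cdot 2 = \frac{1}{2}$)
$f{\left(4 \left(-5\right) \right)} \left(66 + 49\right) \left(5 + 27\right) = \frac{\left(66 + 49\right) \left(5 + 27\right)}{2} = \frac{115 \cdot 32}{2} = \frac{1}{2} \cdot 3680 = 1840$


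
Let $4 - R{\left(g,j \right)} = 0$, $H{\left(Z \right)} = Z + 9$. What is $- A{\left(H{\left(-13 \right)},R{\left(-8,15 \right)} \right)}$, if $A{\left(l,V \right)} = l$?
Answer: $4$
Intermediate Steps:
$H{\left(Z \right)} = 9 + Z$
$R{\left(g,j \right)} = 4$ ($R{\left(g,j \right)} = 4 - 0 = 4 + 0 = 4$)
$- A{\left(H{\left(-13 \right)},R{\left(-8,15 \right)} \right)} = - (9 - 13) = \left(-1\right) \left(-4\right) = 4$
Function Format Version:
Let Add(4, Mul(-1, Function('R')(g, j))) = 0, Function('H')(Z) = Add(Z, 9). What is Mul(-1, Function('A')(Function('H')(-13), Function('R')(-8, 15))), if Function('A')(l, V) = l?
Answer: 4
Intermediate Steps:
Function('H')(Z) = Add(9, Z)
Function('R')(g, j) = 4 (Function('R')(g, j) = Add(4, Mul(-1, 0)) = Add(4, 0) = 4)
Mul(-1, Function('A')(Function('H')(-13), Function('R')(-8, 15))) = Mul(-1, Add(9, -13)) = Mul(-1, -4) = 4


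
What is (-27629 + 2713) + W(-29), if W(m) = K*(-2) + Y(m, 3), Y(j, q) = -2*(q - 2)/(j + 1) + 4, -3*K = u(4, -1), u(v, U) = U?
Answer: -1046329/42 ≈ -24913.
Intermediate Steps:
K = ⅓ (K = -⅓*(-1) = ⅓ ≈ 0.33333)
Y(j, q) = 4 - 2*(-2 + q)/(1 + j) (Y(j, q) = -2*(-2 + q)/(1 + j) + 4 = 4 - 2*(-2 + q)/(1 + j))
W(m) = -⅔ + 2*(1 + 2*m)/(1 + m) (W(m) = (⅓)*(-2) + 2*(4 - 1*3 + 2*m)/(1 + m) = -⅔ + 2*(4 - 3 + 2*m)/(1 + m) = -⅔ + 2*(1 + 2*m)/(1 + m))
(-27629 + 2713) + W(-29) = (-27629 + 2713) + 2*(2 + 5*(-29))/(3*(1 - 29)) = -24916 + (⅔)*(2 - 145)/(-28) = -24916 + (⅔)*(-1/28)*(-143) = -24916 + 143/42 = -1046329/42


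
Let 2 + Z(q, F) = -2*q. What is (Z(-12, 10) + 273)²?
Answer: 87025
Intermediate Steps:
Z(q, F) = -2 - 2*q
(Z(-12, 10) + 273)² = ((-2 - 2*(-12)) + 273)² = ((-2 + 24) + 273)² = (22 + 273)² = 295² = 87025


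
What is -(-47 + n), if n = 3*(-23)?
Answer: 116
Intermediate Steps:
n = -69
-(-47 + n) = -(-47 - 69) = -1*(-116) = 116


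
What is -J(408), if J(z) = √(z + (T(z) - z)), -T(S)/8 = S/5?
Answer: -8*I*√255/5 ≈ -25.55*I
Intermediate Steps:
T(S) = -8*S/5
J(z) = 2*√10*√(-z)/5 (J(z) = √(z + (-8*z/5 - z)) = √(z - 13*z/5) = √(-8*z/5) = 2*√10*√(-z)/5)
-J(408) = -2*√10*√(-1*408)/5 = -2*√10*√(-408)/5 = -2*√10*2*I*√102/5 = -8*I*√255/5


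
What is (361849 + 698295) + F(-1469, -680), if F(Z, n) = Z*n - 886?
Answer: 2058178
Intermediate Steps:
F(Z, n) = -886 + Z*n
(361849 + 698295) + F(-1469, -680) = (361849 + 698295) + (-886 - 1469*(-680)) = 1060144 + (-886 + 998920) = 1060144 + 998034 = 2058178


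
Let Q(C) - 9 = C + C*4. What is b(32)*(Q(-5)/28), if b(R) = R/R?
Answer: -4/7 ≈ -0.57143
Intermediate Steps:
b(R) = 1
Q(C) = 9 + 5*C (Q(C) = 9 + (C + C*4) = 9 + (C + 4*C) = 9 + 5*C)
b(32)*(Q(-5)/28) = 1*((9 + 5*(-5))/28) = 1*((9 - 25)*(1/28)) = 1*(-16*1/28) = 1*(-4/7) = -4/7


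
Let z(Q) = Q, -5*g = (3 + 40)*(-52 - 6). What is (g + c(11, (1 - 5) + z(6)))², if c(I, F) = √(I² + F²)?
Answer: 6223161/25 + 4988*√5 ≈ 2.6008e+5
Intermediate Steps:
g = 2494/5 (g = -(3 + 40)*(-52 - 6)/5 = -43*(-58)/5 = -⅕*(-2494) = 2494/5 ≈ 498.80)
c(I, F) = √(F² + I²)
(g + c(11, (1 - 5) + z(6)))² = (2494/5 + √(((1 - 5) + 6)² + 11²))² = (2494/5 + √((-4 + 6)² + 121))² = (2494/5 + √(2² + 121))² = (2494/5 + √(4 + 121))² = (2494/5 + √125)² = (2494/5 + 5*√5)²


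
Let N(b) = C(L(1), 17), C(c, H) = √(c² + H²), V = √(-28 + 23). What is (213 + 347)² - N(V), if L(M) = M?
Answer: 313600 - √290 ≈ 3.1358e+5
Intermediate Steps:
V = I*√5 (V = √(-5) = I*√5 ≈ 2.2361*I)
C(c, H) = √(H² + c²)
N(b) = √290 (N(b) = √(17² + 1²) = √(289 + 1) = √290)
(213 + 347)² - N(V) = (213 + 347)² - √290 = 560² - √290 = 313600 - √290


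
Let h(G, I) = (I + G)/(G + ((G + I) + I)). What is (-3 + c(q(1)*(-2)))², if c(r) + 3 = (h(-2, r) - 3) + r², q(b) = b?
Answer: 81/4 ≈ 20.250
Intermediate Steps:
h(G, I) = (G + I)/(2*G + 2*I) (h(G, I) = (G + I)/(G + (G + 2*I)) = (G + I)/(2*G + 2*I))
c(r) = -11/2 + r² (c(r) = -3 + ((½ - 3) + r²) = -3 + (-5/2 + r²) = -11/2 + r²)
(-3 + c(q(1)*(-2)))² = (-3 + (-11/2 + (1*(-2))²))² = (-3 + (-11/2 + (-2)²))² = (-3 + (-11/2 + 4))² = (-3 - 3/2)² = (-9/2)² = 81/4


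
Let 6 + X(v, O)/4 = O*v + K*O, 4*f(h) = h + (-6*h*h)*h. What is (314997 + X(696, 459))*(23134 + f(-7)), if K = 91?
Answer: 166464134235/4 ≈ 4.1616e+10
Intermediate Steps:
f(h) = -3*h³/2 + h/4 (f(h) = (h + (-6*h*h)*h)/4 = (h + (-6*h²)*h)/4 = (h - 6*h³)/4 = -3*h³/2 + h/4)
X(v, O) = -24 + 364*O + 4*O*v (X(v, O) = -24 + 4*(O*v + 91*O) = -24 + 4*(91*O + O*v) = -24 + (364*O + 4*O*v) = -24 + 364*O + 4*O*v)
(314997 + X(696, 459))*(23134 + f(-7)) = (314997 + (-24 + 364*459 + 4*459*696))*(23134 + (¼)*(-7)*(1 - 6*(-7)²)) = (314997 + (-24 + 167076 + 1277856))*(23134 + (¼)*(-7)*(1 - 6*49)) = (314997 + 1444908)*(23134 + (¼)*(-7)*(1 - 294)) = 1759905*(23134 + (¼)*(-7)*(-293)) = 1759905*(23134 + 2051/4) = 1759905*(94587/4) = 166464134235/4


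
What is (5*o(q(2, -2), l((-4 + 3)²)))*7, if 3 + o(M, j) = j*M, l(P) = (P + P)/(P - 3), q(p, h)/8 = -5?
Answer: 1295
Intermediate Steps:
q(p, h) = -40 (q(p, h) = 8*(-5) = -40)
l(P) = 2*P/(-3 + P) (l(P) = (2*P)/(-3 + P) = 2*P/(-3 + P))
o(M, j) = -3 + M*j (o(M, j) = -3 + j*M = -3 + M*j)
(5*o(q(2, -2), l((-4 + 3)²)))*7 = (5*(-3 - 80*(-4 + 3)²/(-3 + (-4 + 3)²)))*7 = (5*(-3 - 80*(-1)²/(-3 + (-1)²)))*7 = (5*(-3 - 80/(-3 + 1)))*7 = (5*(-3 - 80/(-2)))*7 = (5*(-3 - 80*(-1)/2))*7 = (5*(-3 - 40*(-1)))*7 = (5*(-3 + 40))*7 = (5*37)*7 = 185*7 = 1295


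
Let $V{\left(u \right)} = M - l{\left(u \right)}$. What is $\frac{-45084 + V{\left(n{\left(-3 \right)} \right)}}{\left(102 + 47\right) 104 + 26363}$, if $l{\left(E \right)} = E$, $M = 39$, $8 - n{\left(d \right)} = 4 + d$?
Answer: $- \frac{45052}{41859} \approx -1.0763$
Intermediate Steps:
$n{\left(d \right)} = 4 - d$ ($n{\left(d \right)} = 8 - \left(4 + d\right) = 4 - d$)
$V{\left(u \right)} = 39 - u$
$\frac{-45084 + V{\left(n{\left(-3 \right)} \right)}}{\left(102 + 47\right) 104 + 26363} = \frac{-45084 + \left(39 - \left(4 - -3\right)\right)}{\left(102 + 47\right) 104 + 26363} = \frac{-45084 + \left(39 - \left(4 + 3\right)\right)}{149 \cdot 104 + 26363} = \frac{-45084 + \left(39 - 7\right)}{15496 + 26363} = \frac{-45084 + \left(39 - 7\right)}{41859} = \left(-45084 + 32\right) \frac{1}{41859} = \left(-45052\right) \frac{1}{41859} = - \frac{45052}{41859}$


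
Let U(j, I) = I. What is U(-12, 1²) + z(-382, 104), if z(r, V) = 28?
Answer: 29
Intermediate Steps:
U(-12, 1²) + z(-382, 104) = 1² + 28 = 1 + 28 = 29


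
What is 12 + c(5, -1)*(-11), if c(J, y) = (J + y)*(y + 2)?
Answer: -32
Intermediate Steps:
c(J, y) = (2 + y)*(J + y) (c(J, y) = (J + y)*(2 + y) = (2 + y)*(J + y))
12 + c(5, -1)*(-11) = 12 + ((-1)² + 2*5 + 2*(-1) + 5*(-1))*(-11) = 12 + (1 + 10 - 2 - 5)*(-11) = 12 + 4*(-11) = 12 - 44 = -32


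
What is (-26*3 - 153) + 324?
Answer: 93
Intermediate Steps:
(-26*3 - 153) + 324 = (-78 - 153) + 324 = -231 + 324 = 93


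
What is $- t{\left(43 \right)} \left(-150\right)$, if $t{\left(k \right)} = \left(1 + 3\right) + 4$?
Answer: $1200$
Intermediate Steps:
$t{\left(k \right)} = 8$ ($t{\left(k \right)} = 4 + 4 = 8$)
$- t{\left(43 \right)} \left(-150\right) = - 8 \left(-150\right) = \left(-1\right) \left(-1200\right) = 1200$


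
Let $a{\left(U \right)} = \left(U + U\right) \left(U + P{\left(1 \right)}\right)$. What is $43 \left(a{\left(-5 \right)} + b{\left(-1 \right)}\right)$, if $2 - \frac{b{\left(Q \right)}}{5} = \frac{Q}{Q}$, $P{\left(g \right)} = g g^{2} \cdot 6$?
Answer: $-215$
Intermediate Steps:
$P{\left(g \right)} = 6 g^{3}$ ($P{\left(g \right)} = g^{3} \cdot 6 = 6 g^{3}$)
$a{\left(U \right)} = 2 U \left(6 + U\right)$ ($a{\left(U \right)} = \left(U + U\right) \left(U + 6 \cdot 1^{3}\right) = 2 U \left(U + 6 \cdot 1\right) = 2 U \left(U + 6\right) = 2 U \left(6 + U\right)$)
$b{\left(Q \right)} = 5$ ($b{\left(Q \right)} = 10 - 5 \frac{Q}{Q} = 10 - 5 = 5$)
$43 \left(a{\left(-5 \right)} + b{\left(-1 \right)}\right) = 43 \left(2 \left(-5\right) \left(6 - 5\right) + 5\right) = 43 \left(2 \left(-5\right) 1 + 5\right) = 43 \left(-10 + 5\right) = 43 \left(-5\right) = -215$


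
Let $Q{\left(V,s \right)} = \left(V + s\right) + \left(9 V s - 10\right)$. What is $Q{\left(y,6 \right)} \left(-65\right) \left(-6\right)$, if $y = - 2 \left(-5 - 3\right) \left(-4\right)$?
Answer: $-1374360$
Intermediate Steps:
$y = -64$ ($y = \left(-2\right) \left(-8\right) \left(-4\right) = 16 \left(-4\right) = -64$)
$Q{\left(V,s \right)} = -10 + V + s + 9 V s$ ($Q{\left(V,s \right)} = \left(V + s\right) + \left(9 V s - 10\right) = \left(V + s\right) + \left(-10 + 9 V s\right) = -10 + V + s + 9 V s$)
$Q{\left(y,6 \right)} \left(-65\right) \left(-6\right) = \left(-10 - 64 + 6 + 9 \left(-64\right) 6\right) \left(-65\right) \left(-6\right) = \left(-10 - 64 + 6 - 3456\right) \left(-65\right) \left(-6\right) = \left(-3524\right) \left(-65\right) \left(-6\right) = 229060 \left(-6\right) = -1374360$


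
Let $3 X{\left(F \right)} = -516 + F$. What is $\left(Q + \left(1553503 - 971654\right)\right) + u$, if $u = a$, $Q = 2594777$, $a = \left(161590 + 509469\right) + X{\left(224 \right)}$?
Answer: $\frac{11542763}{3} \approx 3.8476 \cdot 10^{6}$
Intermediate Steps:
$X{\left(F \right)} = -172 + \frac{F}{3}$ ($X{\left(F \right)} = \frac{-516 + F}{3} = -172 + \frac{F}{3}$)
$a = \frac{2012885}{3}$ ($a = \left(161590 + 509469\right) + \left(-172 + \frac{1}{3} \cdot 224\right) = 671059 + \left(-172 + \frac{224}{3}\right) = 671059 - \frac{292}{3} = \frac{2012885}{3} \approx 6.7096 \cdot 10^{5}$)
$u = \frac{2012885}{3} \approx 6.7096 \cdot 10^{5}$
$\left(Q + \left(1553503 - 971654\right)\right) + u = \left(2594777 + \left(1553503 - 971654\right)\right) + \frac{2012885}{3} = \left(2594777 + 581849\right) + \frac{2012885}{3} = 3176626 + \frac{2012885}{3} = \frac{11542763}{3}$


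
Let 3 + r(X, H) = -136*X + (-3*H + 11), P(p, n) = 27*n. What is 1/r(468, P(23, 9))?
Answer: -1/64369 ≈ -1.5535e-5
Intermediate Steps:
r(X, H) = 8 - 136*X - 3*H (r(X, H) = -3 + (-136*X + (-3*H + 11)) = -3 + (-136*X + (11 - 3*H)) = -3 + (11 - 136*X - 3*H) = 8 - 136*X - 3*H)
1/r(468, P(23, 9)) = 1/(8 - 136*468 - 81*9) = 1/(8 - 63648 - 3*243) = 1/(8 - 63648 - 729) = 1/(-64369) = -1/64369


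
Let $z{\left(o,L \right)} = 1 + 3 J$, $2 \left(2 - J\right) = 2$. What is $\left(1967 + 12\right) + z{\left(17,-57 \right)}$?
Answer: $1983$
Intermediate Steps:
$J = 1$ ($J = 2 - 1 = 1$)
$z{\left(o,L \right)} = 4$ ($z{\left(o,L \right)} = 1 + 3 \cdot 1 = 1 + 3 = 4$)
$\left(1967 + 12\right) + z{\left(17,-57 \right)} = \left(1967 + 12\right) + 4 = 1979 + 4 = 1983$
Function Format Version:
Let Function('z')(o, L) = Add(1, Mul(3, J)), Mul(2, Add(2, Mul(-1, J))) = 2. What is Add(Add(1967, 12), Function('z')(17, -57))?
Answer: 1983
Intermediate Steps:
J = 1 (J = Add(2, Mul(Rational(-1, 2), 2)) = Add(2, -1) = 1)
Function('z')(o, L) = 4 (Function('z')(o, L) = Add(1, Mul(3, 1)) = Add(1, 3) = 4)
Add(Add(1967, 12), Function('z')(17, -57)) = Add(Add(1967, 12), 4) = Add(1979, 4) = 1983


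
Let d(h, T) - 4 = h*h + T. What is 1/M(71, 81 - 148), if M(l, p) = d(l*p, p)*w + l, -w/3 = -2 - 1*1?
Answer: 1/203660945 ≈ 4.9101e-9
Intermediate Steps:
d(h, T) = 4 + T + h**2 (d(h, T) = 4 + (h*h + T) = 4 + (h**2 + T) = 4 + (T + h**2) = 4 + T + h**2)
w = 9 (w = -3*(-2 - 1*1) = -3*(-2 - 1) = -3*(-3) = 9)
M(l, p) = 36 + l + 9*p + 9*l**2*p**2 (M(l, p) = (4 + p + (l*p)**2)*9 + l = (4 + p + l**2*p**2)*9 + l = (36 + 9*p + 9*l**2*p**2) + l = 36 + l + 9*p + 9*l**2*p**2)
1/M(71, 81 - 148) = 1/(36 + 71 + 9*(81 - 148) + 9*71**2*(81 - 148)**2) = 1/(36 + 71 + 9*(-67) + 9*5041*(-67)**2) = 1/(36 + 71 - 603 + 9*5041*4489) = 1/(36 + 71 - 603 + 203661441) = 1/203660945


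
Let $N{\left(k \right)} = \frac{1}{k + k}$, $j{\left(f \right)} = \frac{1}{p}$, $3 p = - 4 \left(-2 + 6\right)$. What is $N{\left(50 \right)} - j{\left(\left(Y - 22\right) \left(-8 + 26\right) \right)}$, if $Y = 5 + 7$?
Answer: $\frac{79}{400} \approx 0.1975$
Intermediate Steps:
$p = - \frac{16}{3}$ ($p = \frac{\left(-4\right) \left(-2 + 6\right)}{3} = \frac{\left(-4\right) 4}{3} = \frac{1}{3} \left(-16\right) = - \frac{16}{3} \approx -5.3333$)
$Y = 12$
$j{\left(f \right)} = - \frac{3}{16}$ ($j{\left(f \right)} = \frac{1}{- \frac{16}{3}} = - \frac{3}{16}$)
$N{\left(k \right)} = \frac{1}{2 k}$
$N{\left(50 \right)} - j{\left(\left(Y - 22\right) \left(-8 + 26\right) \right)} = \frac{1}{2 \cdot 50} - - \frac{3}{16} = \frac{1}{2} \cdot \frac{1}{50} + \frac{3}{16} = \frac{1}{100} + \frac{3}{16} = \frac{79}{400}$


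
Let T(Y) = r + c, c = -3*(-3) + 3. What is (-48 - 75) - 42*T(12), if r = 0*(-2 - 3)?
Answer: -627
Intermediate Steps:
c = 12 (c = 9 + 3 = 12)
r = 0 (r = 0*(-5) = 0)
T(Y) = 12 (T(Y) = 0 + 12 = 12)
(-48 - 75) - 42*T(12) = (-48 - 75) - 42*12 = -123 - 504 = -627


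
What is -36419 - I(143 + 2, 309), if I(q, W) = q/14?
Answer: -510011/14 ≈ -36429.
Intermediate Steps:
I(q, W) = q/14 (I(q, W) = q*(1/14) = q/14)
-36419 - I(143 + 2, 309) = -36419 - (143 + 2)/14 = -36419 - 145/14 = -510011/14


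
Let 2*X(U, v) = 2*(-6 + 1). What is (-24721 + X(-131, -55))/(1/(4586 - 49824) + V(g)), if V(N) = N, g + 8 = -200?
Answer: 1118554788/9409505 ≈ 118.88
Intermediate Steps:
g = -208 (g = -8 - 200 = -208)
X(U, v) = -5 (X(U, v) = (2*(-6 + 1))/2 = (2*(-5))/2 = (½)*(-10) = -5)
(-24721 + X(-131, -55))/(1/(4586 - 49824) + V(g)) = (-24721 - 5)/(1/(4586 - 49824) - 208) = -24726/(1/(-45238) - 208) = -24726/(-1/45238 - 208) = -24726/(-9409505/45238) = -24726*(-45238/9409505) = 1118554788/9409505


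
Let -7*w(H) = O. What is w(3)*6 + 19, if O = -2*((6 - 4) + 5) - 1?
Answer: 223/7 ≈ 31.857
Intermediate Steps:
O = -15 (O = -2*(2 + 5) - 1 = -2*7 - 1 = -14 - 1 = -15)
w(H) = 15/7 (w(H) = -⅐*(-15) = 15/7)
w(3)*6 + 19 = (15/7)*6 + 19 = 90/7 + 19 = 223/7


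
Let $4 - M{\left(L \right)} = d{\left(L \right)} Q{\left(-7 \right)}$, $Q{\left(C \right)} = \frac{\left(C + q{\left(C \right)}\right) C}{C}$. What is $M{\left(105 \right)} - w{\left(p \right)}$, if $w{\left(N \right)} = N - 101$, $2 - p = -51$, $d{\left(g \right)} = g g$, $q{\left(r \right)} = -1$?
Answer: $88252$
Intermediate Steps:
$d{\left(g \right)} = g^{2}$
$p = 53$ ($p = 2 - -51 = 2 + 51 = 53$)
$w{\left(N \right)} = -101 + N$
$Q{\left(C \right)} = -1 + C$ ($Q{\left(C \right)} = \frac{\left(C - 1\right) C}{C} = \frac{\left(-1 + C\right) C}{C} = \frac{C \left(-1 + C\right)}{C} = -1 + C$)
$M{\left(L \right)} = 4 + 8 L^{2}$ ($M{\left(L \right)} = 4 - L^{2} \left(-1 - 7\right) = 4 - L^{2} \left(-8\right) = 4 - - 8 L^{2} = 4 + 8 L^{2}$)
$M{\left(105 \right)} - w{\left(p \right)} = \left(4 + 8 \cdot 105^{2}\right) - \left(-101 + 53\right) = \left(4 + 8 \cdot 11025\right) - -48 = \left(4 + 88200\right) + 48 = 88204 + 48 = 88252$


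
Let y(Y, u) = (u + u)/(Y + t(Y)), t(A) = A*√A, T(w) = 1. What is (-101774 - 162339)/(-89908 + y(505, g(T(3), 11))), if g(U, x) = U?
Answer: 1526059308397522265/519493324112770278 + 133377065*√505/519493324112770278 ≈ 2.9376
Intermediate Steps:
t(A) = A^(3/2)
y(Y, u) = 2*u/(Y + Y^(3/2)) (y(Y, u) = (u + u)/(Y + Y^(3/2)) = (2*u)/(Y + Y^(3/2)) = 2*u/(Y + Y^(3/2)))
(-101774 - 162339)/(-89908 + y(505, g(T(3), 11))) = (-101774 - 162339)/(-89908 + 2*1/(505 + 505^(3/2))) = -264113/(-89908 + 2*1/(505 + 505*√505)) = -264113/(-89908 + 2/(505 + 505*√505))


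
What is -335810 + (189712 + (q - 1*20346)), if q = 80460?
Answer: -85984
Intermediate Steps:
-335810 + (189712 + (q - 1*20346)) = -335810 + (189712 + (80460 - 1*20346)) = -335810 + (189712 + (80460 - 20346)) = -335810 + (189712 + 60114) = -335810 + 249826 = -85984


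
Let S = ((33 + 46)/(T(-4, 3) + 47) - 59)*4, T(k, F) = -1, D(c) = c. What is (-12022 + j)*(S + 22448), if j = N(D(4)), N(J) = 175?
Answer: -6054219798/23 ≈ -2.6323e+8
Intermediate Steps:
j = 175
S = -5270/23 (S = ((33 + 46)/(-1 + 47) - 59)*4 = (79/46 - 59)*4 = -2635/46*4 = -5270/23 ≈ -229.13)
(-12022 + j)*(S + 22448) = (-12022 + 175)*(-5270/23 + 22448) = -11847*511034/23 = -6054219798/23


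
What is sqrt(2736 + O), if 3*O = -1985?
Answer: 7*sqrt(381)/3 ≈ 45.545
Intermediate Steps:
O = -1985/3 (O = (1/3)*(-1985) = -1985/3 ≈ -661.67)
sqrt(2736 + O) = sqrt(2736 - 1985/3) = sqrt(6223/3) = 7*sqrt(381)/3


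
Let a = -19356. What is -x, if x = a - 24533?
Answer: 43889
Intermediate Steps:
x = -43889 (x = -19356 - 24533 = -43889)
-x = -1*(-43889) = 43889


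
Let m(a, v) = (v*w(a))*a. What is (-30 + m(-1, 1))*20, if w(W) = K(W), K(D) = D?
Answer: -580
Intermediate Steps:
w(W) = W
m(a, v) = v*a**2 (m(a, v) = (v*a)*a = (a*v)*a = v*a**2)
(-30 + m(-1, 1))*20 = (-30 + 1*(-1)**2)*20 = (-30 + 1*1)*20 = (-30 + 1)*20 = -29*20 = -580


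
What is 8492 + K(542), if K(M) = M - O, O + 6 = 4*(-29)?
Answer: 9156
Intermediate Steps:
O = -122 (O = -6 + 4*(-29) = -6 - 116 = -122)
K(M) = 122 + M (K(M) = M - 1*(-122) = M + 122 = 122 + M)
8492 + K(542) = 8492 + (122 + 542) = 8492 + 664 = 9156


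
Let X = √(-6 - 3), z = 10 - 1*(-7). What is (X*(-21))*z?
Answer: -1071*I ≈ -1071.0*I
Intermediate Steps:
z = 17 (z = 10 + 7 = 17)
X = 3*I (X = √(-9) = 3*I ≈ 3.0*I)
(X*(-21))*z = ((3*I)*(-21))*17 = -63*I*17 = -1071*I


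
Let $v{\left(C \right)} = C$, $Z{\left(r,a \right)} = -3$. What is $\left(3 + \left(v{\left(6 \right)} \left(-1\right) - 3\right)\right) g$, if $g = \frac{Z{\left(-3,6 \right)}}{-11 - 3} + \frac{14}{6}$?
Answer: $- \frac{107}{7} \approx -15.286$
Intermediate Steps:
$g = \frac{107}{42}$ ($g = - \frac{3}{-11 - 3} + \frac{14}{6} = - \frac{3}{-14} + 14 \cdot \frac{1}{6} = \left(-3\right) \left(- \frac{1}{14}\right) + \frac{7}{3} = \frac{3}{14} + \frac{7}{3} = \frac{107}{42} \approx 2.5476$)
$\left(3 + \left(v{\left(6 \right)} \left(-1\right) - 3\right)\right) g = \left(3 + \left(6 \left(-1\right) - 3\right)\right) \frac{107}{42} = \left(3 - 9\right) \frac{107}{42} = \left(-6\right) \frac{107}{42} = - \frac{107}{7}$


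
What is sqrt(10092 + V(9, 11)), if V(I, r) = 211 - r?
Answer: 2*sqrt(2573) ≈ 101.45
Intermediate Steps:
sqrt(10092 + V(9, 11)) = sqrt(10092 + (211 - 1*11)) = sqrt(10092 + (211 - 11)) = sqrt(10092 + 200) = sqrt(10292) = 2*sqrt(2573)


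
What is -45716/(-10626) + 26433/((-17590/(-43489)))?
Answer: 555266659991/8495970 ≈ 65357.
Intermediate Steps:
-45716/(-10626) + 26433/((-17590/(-43489))) = -45716*(-1/10626) + 26433/((-17590*(-1/43489))) = 2078/483 + 26433/(17590/43489) = 2078/483 + 26433*(43489/17590) = 2078/483 + 1149544737/17590 = 555266659991/8495970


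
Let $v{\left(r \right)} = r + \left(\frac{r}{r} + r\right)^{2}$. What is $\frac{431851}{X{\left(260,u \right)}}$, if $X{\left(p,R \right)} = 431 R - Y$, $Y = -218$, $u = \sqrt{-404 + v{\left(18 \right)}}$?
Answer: $\frac{94143518}{4691549} - \frac{930638905 i}{4691549} \approx 20.067 - 198.36 i$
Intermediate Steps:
$v{\left(r \right)} = r + \left(1 + r\right)^{2}$
$u = 5 i$ ($u = \sqrt{-404 + \left(18 + \left(1 + 18\right)^{2}\right)} = \sqrt{-404 + \left(18 + 19^{2}\right)} = \sqrt{-404 + \left(18 + 361\right)} = \sqrt{-404 + 379} = \sqrt{-25} = 5 i \approx 5.0 i$)
$X{\left(p,R \right)} = 218 + 431 R$ ($X{\left(p,R \right)} = 431 R - -218 = 431 R + 218 = 218 + 431 R$)
$\frac{431851}{X{\left(260,u \right)}} = \frac{431851}{218 + 431 \cdot 5 i} = \frac{431851}{218 + 2155 i} = 431851 \frac{218 - 2155 i}{4691549} = \frac{431851 \left(218 - 2155 i\right)}{4691549}$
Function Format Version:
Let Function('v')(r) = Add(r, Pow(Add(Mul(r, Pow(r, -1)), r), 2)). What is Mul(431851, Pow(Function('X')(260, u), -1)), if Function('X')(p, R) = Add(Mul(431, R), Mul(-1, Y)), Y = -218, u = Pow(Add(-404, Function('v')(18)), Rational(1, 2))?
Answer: Add(Rational(94143518, 4691549), Mul(Rational(-930638905, 4691549), I)) ≈ Add(20.067, Mul(-198.36, I))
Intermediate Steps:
Function('v')(r) = Add(r, Pow(Add(1, r), 2))
u = Mul(5, I) (u = Pow(Add(-404, Add(18, Pow(Add(1, 18), 2))), Rational(1, 2)) = Pow(Add(-404, Add(18, Pow(19, 2))), Rational(1, 2)) = Pow(Add(-404, Add(18, 361)), Rational(1, 2)) = Pow(Add(-404, 379), Rational(1, 2)) = Pow(-25, Rational(1, 2)) = Mul(5, I) ≈ Mul(5.0000, I))
Function('X')(p, R) = Add(218, Mul(431, R)) (Function('X')(p, R) = Add(Mul(431, R), Mul(-1, -218)) = Add(Mul(431, R), 218) = Add(218, Mul(431, R)))
Mul(431851, Pow(Function('X')(260, u), -1)) = Mul(431851, Pow(Add(218, Mul(431, Mul(5, I))), -1)) = Mul(431851, Pow(Add(218, Mul(2155, I)), -1)) = Mul(431851, Mul(Rational(1, 4691549), Add(218, Mul(-2155, I)))) = Mul(Rational(431851, 4691549), Add(218, Mul(-2155, I)))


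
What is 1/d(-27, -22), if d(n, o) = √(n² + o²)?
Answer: √1213/1213 ≈ 0.028712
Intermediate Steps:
1/d(-27, -22) = 1/(√((-27)² + (-22)²)) = 1/(√(729 + 484)) = 1/(√1213) = √1213/1213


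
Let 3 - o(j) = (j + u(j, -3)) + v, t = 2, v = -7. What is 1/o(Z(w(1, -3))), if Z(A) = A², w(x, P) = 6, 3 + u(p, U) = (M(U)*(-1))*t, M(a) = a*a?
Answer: -⅕ ≈ -0.20000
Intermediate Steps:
M(a) = a²
u(p, U) = -3 - 2*U² (u(p, U) = -3 + (U²*(-1))*2 = -3 - U²*2 = -3 - 2*U²)
o(j) = 31 - j (o(j) = 3 - ((j + (-3 - 2*(-3)²)) - 7) = 3 - ((j + (-3 - 2*9)) - 7) = 3 - ((j + (-3 - 18)) - 7) = 3 - ((j - 21) - 7) = 3 - ((-21 + j) - 7) = 3 - (-28 + j) = 3 + (28 - j) = 31 - j)
1/o(Z(w(1, -3))) = 1/(31 - 1*6²) = 1/(31 - 1*36) = 1/(31 - 36) = 1/(-5) = -⅕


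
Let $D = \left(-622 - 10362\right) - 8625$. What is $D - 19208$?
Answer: $-38817$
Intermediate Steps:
$D = -19609$ ($D = -10984 - 8625 = -19609$)
$D - 19208 = -19609 - 19208 = -38817$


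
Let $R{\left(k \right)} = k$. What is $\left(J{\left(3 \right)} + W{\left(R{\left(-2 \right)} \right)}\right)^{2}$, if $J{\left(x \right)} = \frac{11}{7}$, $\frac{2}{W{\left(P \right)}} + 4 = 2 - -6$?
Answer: $\frac{841}{196} \approx 4.2908$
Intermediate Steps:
$W{\left(P \right)} = \frac{1}{2}$ ($W{\left(P \right)} = \frac{2}{-4 + \left(2 - -6\right)} = \frac{2}{-4 + \left(2 + 6\right)} = \frac{2}{-4 + 8} = \frac{2}{4} = 2 \cdot \frac{1}{4} = \frac{1}{2}$)
$J{\left(x \right)} = \frac{11}{7}$ ($J{\left(x \right)} = 11 \cdot \frac{1}{7} = \frac{11}{7}$)
$\left(J{\left(3 \right)} + W{\left(R{\left(-2 \right)} \right)}\right)^{2} = \left(\frac{11}{7} + \frac{1}{2}\right)^{2} = \left(\frac{29}{14}\right)^{2} = \frac{841}{196}$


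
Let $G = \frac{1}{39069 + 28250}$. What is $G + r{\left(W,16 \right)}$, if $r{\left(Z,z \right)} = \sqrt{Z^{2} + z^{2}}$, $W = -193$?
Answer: $\frac{1}{67319} + \sqrt{37505} \approx 193.66$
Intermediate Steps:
$G = \frac{1}{67319} \approx 1.4855 \cdot 10^{-5}$
$G + r{\left(W,16 \right)} = \frac{1}{67319} + \sqrt{\left(-193\right)^{2} + 16^{2}} = \frac{1}{67319} + \sqrt{37249 + 256} = \frac{1}{67319} + \sqrt{37505}$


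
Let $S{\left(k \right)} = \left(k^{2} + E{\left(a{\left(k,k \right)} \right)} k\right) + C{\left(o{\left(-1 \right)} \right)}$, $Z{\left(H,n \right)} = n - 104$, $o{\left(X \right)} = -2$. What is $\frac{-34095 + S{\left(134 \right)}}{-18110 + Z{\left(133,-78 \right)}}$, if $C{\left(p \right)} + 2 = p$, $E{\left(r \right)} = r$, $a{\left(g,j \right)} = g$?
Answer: $- \frac{1813}{18292} \approx -0.099114$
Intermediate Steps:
$Z{\left(H,n \right)} = -104 + n$
$C{\left(p \right)} = -2 + p$
$S{\left(k \right)} = -4 + 2 k^{2}$ ($S{\left(k \right)} = \left(k^{2} + k k\right) - 4 = \left(k^{2} + k^{2}\right) - 4 = 2 k^{2} - 4 = -4 + 2 k^{2}$)
$\frac{-34095 + S{\left(134 \right)}}{-18110 + Z{\left(133,-78 \right)}} = \frac{-34095 - \left(4 - 2 \cdot 134^{2}\right)}{-18110 - 182} = \frac{-34095 + \left(-4 + 2 \cdot 17956\right)}{-18110 - 182} = \frac{-34095 + \left(-4 + 35912\right)}{-18292} = \left(-34095 + 35908\right) \left(- \frac{1}{18292}\right) = 1813 \left(- \frac{1}{18292}\right) = - \frac{1813}{18292}$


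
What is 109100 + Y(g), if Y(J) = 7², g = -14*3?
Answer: 109149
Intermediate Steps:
g = -42
Y(J) = 49
109100 + Y(g) = 109100 + 49 = 109149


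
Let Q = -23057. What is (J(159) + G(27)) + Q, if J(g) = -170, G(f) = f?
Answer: -23200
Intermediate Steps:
(J(159) + G(27)) + Q = (-170 + 27) - 23057 = -143 - 23057 = -23200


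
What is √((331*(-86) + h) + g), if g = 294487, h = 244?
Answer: 3*√29585 ≈ 516.01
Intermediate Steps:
√((331*(-86) + h) + g) = √((331*(-86) + 244) + 294487) = √((-28466 + 244) + 294487) = √(-28222 + 294487) = √266265 = 3*√29585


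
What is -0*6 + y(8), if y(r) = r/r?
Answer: 1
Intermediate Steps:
y(r) = 1
-0*6 + y(8) = -0*6 + 1 = -20*0 + 1 = 0 + 1 = 1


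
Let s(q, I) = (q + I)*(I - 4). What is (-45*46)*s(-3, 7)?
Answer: -24840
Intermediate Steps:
s(q, I) = (-4 + I)*(I + q) (s(q, I) = (I + q)*(-4 + I) = (-4 + I)*(I + q))
(-45*46)*s(-3, 7) = (-45*46)*(7**2 - 4*7 - 4*(-3) + 7*(-3)) = -2070*(49 - 28 + 12 - 21) = -2070*12 = -24840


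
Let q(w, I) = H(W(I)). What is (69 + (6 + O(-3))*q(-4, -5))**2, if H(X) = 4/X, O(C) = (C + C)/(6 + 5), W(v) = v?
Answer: 505521/121 ≈ 4177.9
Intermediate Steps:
O(C) = 2*C/11 (O(C) = (2*C)/11 = (2*C)*(1/11) = 2*C/11)
q(w, I) = 4/I
(69 + (6 + O(-3))*q(-4, -5))**2 = (69 + (6 + (2/11)*(-3))*(4/(-5)))**2 = (69 + (6 - 6/11)*(4*(-1/5)))**2 = (69 + (60/11)*(-4/5))**2 = (69 - 48/11)**2 = (711/11)**2 = 505521/121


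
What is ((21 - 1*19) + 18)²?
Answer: 400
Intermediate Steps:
((21 - 1*19) + 18)² = ((21 - 19) + 18)² = (2 + 18)² = 20² = 400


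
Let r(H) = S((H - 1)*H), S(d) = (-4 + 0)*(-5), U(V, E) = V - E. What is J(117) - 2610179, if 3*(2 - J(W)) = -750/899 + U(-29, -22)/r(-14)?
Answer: -140792926087/53940 ≈ -2.6102e+6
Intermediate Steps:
S(d) = 20 (S(d) = -4*(-5) = 20)
r(H) = 20
J(W) = 129173/53940 (J(W) = 2 - (-750/899 + (-29 - 1*(-22))/20)/3 = 2 - (-750*1/899 + (-29 + 22)*(1/20))/3 = 2 - (-750/899 - 7*1/20)/3 = 2 - (-750/899 - 7/20)/3 = 2 - ⅓*(-21293/17980) = 2 + 21293/53940 = 129173/53940)
J(117) - 2610179 = 129173/53940 - 2610179 = -140792926087/53940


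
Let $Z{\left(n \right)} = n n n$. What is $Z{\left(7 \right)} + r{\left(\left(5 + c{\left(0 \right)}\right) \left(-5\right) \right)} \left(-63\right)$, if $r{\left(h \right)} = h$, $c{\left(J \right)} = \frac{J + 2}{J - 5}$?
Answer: $1792$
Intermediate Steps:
$c{\left(J \right)} = \frac{2 + J}{-5 + J}$
$Z{\left(n \right)} = n^{3}$ ($Z{\left(n \right)} = n^{2} n = n^{3}$)
$Z{\left(7 \right)} + r{\left(\left(5 + c{\left(0 \right)}\right) \left(-5\right) \right)} \left(-63\right) = 7^{3} + \left(5 + \frac{2 + 0}{-5 + 0}\right) \left(-5\right) \left(-63\right) = 343 + \left(5 + \frac{1}{-5} \cdot 2\right) \left(-5\right) \left(-63\right) = 343 + \left(5 - \frac{2}{5}\right) \left(-5\right) \left(-63\right) = 343 + \frac{23}{5} \left(-5\right) \left(-63\right) = 343 - -1449 = 343 + 1449 = 1792$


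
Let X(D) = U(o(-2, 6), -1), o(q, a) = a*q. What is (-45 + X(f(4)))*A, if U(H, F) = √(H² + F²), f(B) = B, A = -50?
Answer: 2250 - 50*√145 ≈ 1647.9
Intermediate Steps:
U(H, F) = √(F² + H²)
X(D) = √145 (X(D) = √((-1)² + (6*(-2))²) = √(1 + (-12)²) = √(1 + 144) = √145)
(-45 + X(f(4)))*A = (-45 + √145)*(-50) = 2250 - 50*√145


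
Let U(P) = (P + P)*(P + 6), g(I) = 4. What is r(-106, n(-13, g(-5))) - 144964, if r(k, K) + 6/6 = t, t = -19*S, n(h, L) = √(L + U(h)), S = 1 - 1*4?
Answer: -144908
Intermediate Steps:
U(P) = 2*P*(6 + P) (U(P) = (2*P)*(6 + P) = 2*P*(6 + P))
S = -3 (S = 1 - 4 = -3)
n(h, L) = √(L + 2*h*(6 + h))
t = 57 (t = -19*(-3) = 57)
r(k, K) = 56 (r(k, K) = -1 + 57 = 56)
r(-106, n(-13, g(-5))) - 144964 = 56 - 144964 = -144908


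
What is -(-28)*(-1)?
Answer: -28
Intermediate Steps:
-(-28)*(-1) = -4*(-7)*(-1) = 28*(-1) = -28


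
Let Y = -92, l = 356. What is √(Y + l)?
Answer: 2*√66 ≈ 16.248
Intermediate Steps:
√(Y + l) = √(-92 + 356) = √264 = 2*√66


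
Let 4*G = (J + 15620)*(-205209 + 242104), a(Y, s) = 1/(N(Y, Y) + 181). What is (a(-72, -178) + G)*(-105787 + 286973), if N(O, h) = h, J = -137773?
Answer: -44503359001681223/218 ≈ -2.0414e+14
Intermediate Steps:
a(Y, s) = 1/(181 + Y) (a(Y, s) = 1/(Y + 181) = 1/(181 + Y))
G = -4506834935/4 (G = ((-137773 + 15620)*(-205209 + 242104))/4 = (-122153*36895)/4 = (1/4)*(-4506834935) = -4506834935/4 ≈ -1.1267e+9)
(a(-72, -178) + G)*(-105787 + 286973) = (1/(181 - 72) - 4506834935/4)*(-105787 + 286973) = (1/109 - 4506834935/4)*181186 = -491245007911/436*181186 = -44503359001681223/218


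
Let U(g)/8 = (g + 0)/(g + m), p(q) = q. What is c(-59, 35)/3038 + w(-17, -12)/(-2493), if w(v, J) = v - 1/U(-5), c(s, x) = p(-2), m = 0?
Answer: 188159/30294936 ≈ 0.0062109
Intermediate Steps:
c(s, x) = -2
U(g) = 8 (U(g) = 8*((g + 0)/(g + 0)) = 8*(g/g) = 8*1 = 8)
w(v, J) = -⅛ + v (w(v, J) = v - 1/8 = v - 1*⅛ = v - ⅛ = -⅛ + v)
c(-59, 35)/3038 + w(-17, -12)/(-2493) = -2/3038 + (-⅛ - 17)/(-2493) = -2*1/3038 - 137/8*(-1/2493) = -1/1519 + 137/19944 = 188159/30294936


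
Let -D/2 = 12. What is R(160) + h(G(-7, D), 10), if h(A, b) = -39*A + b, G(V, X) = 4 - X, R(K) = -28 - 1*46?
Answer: -1156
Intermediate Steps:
R(K) = -74 (R(K) = -28 - 46 = -74)
D = -24 (D = -2*12 = -24)
h(A, b) = b - 39*A
R(160) + h(G(-7, D), 10) = -74 + (10 - 39*(4 - 1*(-24))) = -74 + (10 - 39*(4 + 24)) = -74 + (10 - 39*28) = -74 + (10 - 1092) = -74 - 1082 = -1156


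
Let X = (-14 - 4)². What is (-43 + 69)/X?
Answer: 13/162 ≈ 0.080247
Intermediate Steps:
X = 324 (X = (-18)² = 324)
(-43 + 69)/X = (-43 + 69)/324 = 26*(1/324) = 13/162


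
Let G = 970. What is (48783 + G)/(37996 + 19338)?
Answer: 49753/57334 ≈ 0.86777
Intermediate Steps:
(48783 + G)/(37996 + 19338) = (48783 + 970)/(37996 + 19338) = 49753/57334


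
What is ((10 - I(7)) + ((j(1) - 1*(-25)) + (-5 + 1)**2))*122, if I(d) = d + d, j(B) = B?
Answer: 4636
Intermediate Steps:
I(d) = 2*d
((10 - I(7)) + ((j(1) - 1*(-25)) + (-5 + 1)**2))*122 = ((10 - 2*7) + ((1 - 1*(-25)) + (-5 + 1)**2))*122 = ((10 - 1*14) + ((1 + 25) + (-4)**2))*122 = ((10 - 14) + (26 + 16))*122 = (-4 + 42)*122 = 38*122 = 4636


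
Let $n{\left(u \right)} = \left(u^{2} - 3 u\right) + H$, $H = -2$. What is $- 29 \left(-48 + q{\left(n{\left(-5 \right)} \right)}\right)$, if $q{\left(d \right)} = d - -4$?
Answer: $174$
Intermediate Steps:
$n{\left(u \right)} = -2 + u^{2} - 3 u$ ($n{\left(u \right)} = \left(u^{2} - 3 u\right) - 2 = -2 + u^{2} - 3 u$)
$q{\left(d \right)} = 4 + d$ ($q{\left(d \right)} = d + 4 = 4 + d$)
$- 29 \left(-48 + q{\left(n{\left(-5 \right)} \right)}\right) = - 29 \left(-48 + \left(4 - \left(-13 - 25\right)\right)\right) = - 29 \left(-48 + \left(4 + \left(-2 + 25 + 15\right)\right)\right) = - 29 \left(-48 + \left(4 + 38\right)\right) = - 29 \left(-48 + 42\right) = \left(-29\right) \left(-6\right) = 174$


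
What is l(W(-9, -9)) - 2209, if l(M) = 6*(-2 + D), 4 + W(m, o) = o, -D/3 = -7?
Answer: -2095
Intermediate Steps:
D = 21 (D = -3*(-7) = 21)
W(m, o) = -4 + o
l(M) = 114 (l(M) = 6*(-2 + 21) = 6*19 = 114)
l(W(-9, -9)) - 2209 = 114 - 2209 = -2095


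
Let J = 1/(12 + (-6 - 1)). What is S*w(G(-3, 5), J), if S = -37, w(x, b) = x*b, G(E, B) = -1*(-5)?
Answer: -37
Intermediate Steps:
G(E, B) = 5
J = ⅕ (J = 1/(12 - 7) = 1/5 = ⅕ ≈ 0.20000)
w(x, b) = b*x
S*w(G(-3, 5), J) = -37*5/5 = -37*1 = -37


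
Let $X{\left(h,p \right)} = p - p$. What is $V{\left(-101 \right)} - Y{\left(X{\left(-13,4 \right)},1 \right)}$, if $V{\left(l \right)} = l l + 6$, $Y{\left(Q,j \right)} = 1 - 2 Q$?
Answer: $10206$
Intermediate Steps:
$X{\left(h,p \right)} = 0$
$V{\left(l \right)} = 6 + l^{2}$ ($V{\left(l \right)} = l^{2} + 6 = 6 + l^{2}$)
$V{\left(-101 \right)} - Y{\left(X{\left(-13,4 \right)},1 \right)} = \left(6 + \left(-101\right)^{2}\right) - \left(1 - 0\right) = \left(6 + 10201\right) - \left(1 + 0\right) = 10207 - 1 = 10206$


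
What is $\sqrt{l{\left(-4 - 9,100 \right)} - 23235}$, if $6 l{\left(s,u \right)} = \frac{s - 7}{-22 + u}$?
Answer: $\frac{10 i \sqrt{353405}}{39} \approx 152.43 i$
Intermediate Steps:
$l{\left(s,u \right)} = \frac{-7 + s}{6 \left(-22 + u\right)}$ ($l{\left(s,u \right)} = \frac{\left(s - 7\right) \frac{1}{-22 + u}}{6} = \frac{\left(-7 + s\right) \frac{1}{-22 + u}}{6} = \frac{\frac{1}{-22 + u} \left(-7 + s\right)}{6} = \frac{-7 + s}{6 \left(-22 + u\right)}$)
$\sqrt{l{\left(-4 - 9,100 \right)} - 23235} = \sqrt{\frac{-7 - 13}{6 \left(-22 + 100\right)} - 23235} = \sqrt{\frac{-7 - 13}{6 \cdot 78} - 23235} = \sqrt{\frac{1}{6} \cdot \frac{1}{78} \left(-7 - 13\right) - 23235} = \sqrt{\frac{1}{6} \cdot \frac{1}{78} \left(-20\right) - 23235} = \sqrt{- \frac{5}{117} - 23235} = \sqrt{- \frac{2718500}{117}} = \frac{10 i \sqrt{353405}}{39}$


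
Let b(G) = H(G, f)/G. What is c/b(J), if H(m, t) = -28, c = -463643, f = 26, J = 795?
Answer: 368596185/28 ≈ 1.3164e+7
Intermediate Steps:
b(G) = -28/G
c/b(J) = -463643/((-28/795)) = -463643/((-28*1/795)) = -463643/(-28/795) = -463643*(-795/28) = 368596185/28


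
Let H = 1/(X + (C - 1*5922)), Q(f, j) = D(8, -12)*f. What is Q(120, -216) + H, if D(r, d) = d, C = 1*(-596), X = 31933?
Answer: -36597599/25415 ≈ -1440.0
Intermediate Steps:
C = -596
Q(f, j) = -12*f
H = 1/25415 (H = 1/(31933 + (-596 - 1*5922)) = 1/(31933 + (-596 - 5922)) = 1/(31933 - 6518) = 1/25415 ≈ 3.9347e-5)
Q(120, -216) + H = -12*120 + 1/25415 = -1440 + 1/25415 = -36597599/25415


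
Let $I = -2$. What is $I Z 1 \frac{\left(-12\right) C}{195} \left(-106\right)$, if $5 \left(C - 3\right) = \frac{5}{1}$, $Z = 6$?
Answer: $- \frac{20352}{65} \approx -313.11$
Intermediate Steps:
$C = 4$ ($C = 3 + \frac{5 \cdot 1^{-1}}{5} = 3 + \frac{5 \cdot 1}{5} = 3 + \frac{1}{5} \cdot 5 = 3 + 1 = 4$)
$I Z 1 \frac{\left(-12\right) C}{195} \left(-106\right) = \left(-2\right) 6 \cdot 1 \frac{\left(-12\right) 4}{195} \left(-106\right) = \left(-12\right) 1 \left(\left(-48\right) \frac{1}{195}\right) \left(-106\right) = \left(-12\right) \left(- \frac{16}{65}\right) \left(-106\right) = \frac{192}{65} \left(-106\right) = - \frac{20352}{65}$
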